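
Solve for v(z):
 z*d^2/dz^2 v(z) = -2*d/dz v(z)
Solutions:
 v(z) = C1 + C2/z


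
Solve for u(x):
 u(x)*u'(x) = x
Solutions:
 u(x) = -sqrt(C1 + x^2)
 u(x) = sqrt(C1 + x^2)


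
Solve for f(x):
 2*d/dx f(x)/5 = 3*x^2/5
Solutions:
 f(x) = C1 + x^3/2


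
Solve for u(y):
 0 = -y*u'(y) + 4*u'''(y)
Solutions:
 u(y) = C1 + Integral(C2*airyai(2^(1/3)*y/2) + C3*airybi(2^(1/3)*y/2), y)


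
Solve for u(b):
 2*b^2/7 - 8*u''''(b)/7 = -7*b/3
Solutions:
 u(b) = C1 + C2*b + C3*b^2 + C4*b^3 + b^6/1440 + 49*b^5/2880


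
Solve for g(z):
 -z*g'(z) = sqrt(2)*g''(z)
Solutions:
 g(z) = C1 + C2*erf(2^(1/4)*z/2)


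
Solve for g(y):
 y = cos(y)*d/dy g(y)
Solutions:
 g(y) = C1 + Integral(y/cos(y), y)


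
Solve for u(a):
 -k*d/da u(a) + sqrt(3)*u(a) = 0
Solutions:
 u(a) = C1*exp(sqrt(3)*a/k)


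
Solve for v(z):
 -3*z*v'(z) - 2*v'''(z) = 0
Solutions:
 v(z) = C1 + Integral(C2*airyai(-2^(2/3)*3^(1/3)*z/2) + C3*airybi(-2^(2/3)*3^(1/3)*z/2), z)


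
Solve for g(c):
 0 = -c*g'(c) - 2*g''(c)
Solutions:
 g(c) = C1 + C2*erf(c/2)


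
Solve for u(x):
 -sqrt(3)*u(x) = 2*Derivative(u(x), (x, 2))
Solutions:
 u(x) = C1*sin(sqrt(2)*3^(1/4)*x/2) + C2*cos(sqrt(2)*3^(1/4)*x/2)


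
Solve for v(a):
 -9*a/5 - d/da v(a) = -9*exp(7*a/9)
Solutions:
 v(a) = C1 - 9*a^2/10 + 81*exp(7*a/9)/7


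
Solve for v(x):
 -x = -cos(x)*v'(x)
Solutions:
 v(x) = C1 + Integral(x/cos(x), x)


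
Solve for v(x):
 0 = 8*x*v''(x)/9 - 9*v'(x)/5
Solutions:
 v(x) = C1 + C2*x^(121/40)


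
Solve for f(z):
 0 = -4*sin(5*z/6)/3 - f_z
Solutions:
 f(z) = C1 + 8*cos(5*z/6)/5


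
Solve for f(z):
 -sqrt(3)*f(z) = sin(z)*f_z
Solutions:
 f(z) = C1*(cos(z) + 1)^(sqrt(3)/2)/(cos(z) - 1)^(sqrt(3)/2)


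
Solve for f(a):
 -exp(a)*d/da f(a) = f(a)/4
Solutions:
 f(a) = C1*exp(exp(-a)/4)


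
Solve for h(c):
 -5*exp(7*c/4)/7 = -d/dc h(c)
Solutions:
 h(c) = C1 + 20*exp(7*c/4)/49


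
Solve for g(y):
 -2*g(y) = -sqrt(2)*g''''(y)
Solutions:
 g(y) = C1*exp(-2^(1/8)*y) + C2*exp(2^(1/8)*y) + C3*sin(2^(1/8)*y) + C4*cos(2^(1/8)*y)


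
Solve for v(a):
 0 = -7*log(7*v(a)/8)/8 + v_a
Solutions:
 8*Integral(1/(-log(_y) - log(7) + 3*log(2)), (_y, v(a)))/7 = C1 - a


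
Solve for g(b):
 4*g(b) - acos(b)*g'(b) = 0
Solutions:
 g(b) = C1*exp(4*Integral(1/acos(b), b))


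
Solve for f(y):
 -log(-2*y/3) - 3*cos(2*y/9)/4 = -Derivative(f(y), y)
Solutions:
 f(y) = C1 + y*log(-y) - y*log(3) - y + y*log(2) + 27*sin(2*y/9)/8


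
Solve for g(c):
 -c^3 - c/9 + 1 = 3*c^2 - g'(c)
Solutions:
 g(c) = C1 + c^4/4 + c^3 + c^2/18 - c


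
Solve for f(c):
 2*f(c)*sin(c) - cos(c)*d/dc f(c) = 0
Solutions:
 f(c) = C1/cos(c)^2


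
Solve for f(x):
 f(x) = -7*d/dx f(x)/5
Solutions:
 f(x) = C1*exp(-5*x/7)


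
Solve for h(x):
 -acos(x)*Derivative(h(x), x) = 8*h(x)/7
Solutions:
 h(x) = C1*exp(-8*Integral(1/acos(x), x)/7)


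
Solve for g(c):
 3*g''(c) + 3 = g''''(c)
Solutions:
 g(c) = C1 + C2*c + C3*exp(-sqrt(3)*c) + C4*exp(sqrt(3)*c) - c^2/2


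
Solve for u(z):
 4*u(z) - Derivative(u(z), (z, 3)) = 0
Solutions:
 u(z) = C3*exp(2^(2/3)*z) + (C1*sin(2^(2/3)*sqrt(3)*z/2) + C2*cos(2^(2/3)*sqrt(3)*z/2))*exp(-2^(2/3)*z/2)


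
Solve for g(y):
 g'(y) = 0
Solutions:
 g(y) = C1


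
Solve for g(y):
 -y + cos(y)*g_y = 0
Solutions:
 g(y) = C1 + Integral(y/cos(y), y)


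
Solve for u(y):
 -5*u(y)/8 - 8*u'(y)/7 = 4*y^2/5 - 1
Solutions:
 u(y) = C1*exp(-35*y/64) - 32*y^2/25 + 4096*y/875 - 213144/30625


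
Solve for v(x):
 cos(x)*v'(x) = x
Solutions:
 v(x) = C1 + Integral(x/cos(x), x)


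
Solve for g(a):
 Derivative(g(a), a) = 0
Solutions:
 g(a) = C1


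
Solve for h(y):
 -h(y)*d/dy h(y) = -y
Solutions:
 h(y) = -sqrt(C1 + y^2)
 h(y) = sqrt(C1 + y^2)


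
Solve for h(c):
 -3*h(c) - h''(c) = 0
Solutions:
 h(c) = C1*sin(sqrt(3)*c) + C2*cos(sqrt(3)*c)


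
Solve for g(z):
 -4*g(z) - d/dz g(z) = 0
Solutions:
 g(z) = C1*exp(-4*z)


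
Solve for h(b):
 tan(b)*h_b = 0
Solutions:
 h(b) = C1


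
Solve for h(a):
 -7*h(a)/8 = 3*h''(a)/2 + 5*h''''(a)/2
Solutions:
 h(a) = (C1*sin(sqrt(2)*5^(3/4)*7^(1/4)*a*cos(atan(sqrt(26)/3)/2)/10) + C2*cos(sqrt(2)*5^(3/4)*7^(1/4)*a*cos(atan(sqrt(26)/3)/2)/10))*exp(-sqrt(2)*5^(3/4)*7^(1/4)*a*sin(atan(sqrt(26)/3)/2)/10) + (C3*sin(sqrt(2)*5^(3/4)*7^(1/4)*a*cos(atan(sqrt(26)/3)/2)/10) + C4*cos(sqrt(2)*5^(3/4)*7^(1/4)*a*cos(atan(sqrt(26)/3)/2)/10))*exp(sqrt(2)*5^(3/4)*7^(1/4)*a*sin(atan(sqrt(26)/3)/2)/10)


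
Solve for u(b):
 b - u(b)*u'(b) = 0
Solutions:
 u(b) = -sqrt(C1 + b^2)
 u(b) = sqrt(C1 + b^2)


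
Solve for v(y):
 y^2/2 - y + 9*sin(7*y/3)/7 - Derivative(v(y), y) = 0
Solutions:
 v(y) = C1 + y^3/6 - y^2/2 - 27*cos(7*y/3)/49


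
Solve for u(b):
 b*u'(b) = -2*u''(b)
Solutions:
 u(b) = C1 + C2*erf(b/2)


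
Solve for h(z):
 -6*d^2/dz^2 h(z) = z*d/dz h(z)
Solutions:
 h(z) = C1 + C2*erf(sqrt(3)*z/6)


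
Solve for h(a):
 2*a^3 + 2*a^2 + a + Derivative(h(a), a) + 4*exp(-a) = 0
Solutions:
 h(a) = C1 - a^4/2 - 2*a^3/3 - a^2/2 + 4*exp(-a)


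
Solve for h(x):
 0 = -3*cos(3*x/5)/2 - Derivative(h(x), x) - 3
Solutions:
 h(x) = C1 - 3*x - 5*sin(3*x/5)/2


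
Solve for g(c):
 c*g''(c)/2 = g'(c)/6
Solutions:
 g(c) = C1 + C2*c^(4/3)


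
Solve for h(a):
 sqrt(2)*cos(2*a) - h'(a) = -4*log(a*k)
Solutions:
 h(a) = C1 + 4*a*log(a*k) - 4*a + sqrt(2)*sin(2*a)/2


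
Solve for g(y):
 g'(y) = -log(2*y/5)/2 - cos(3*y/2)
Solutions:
 g(y) = C1 - y*log(y)/2 - y*log(2) + y/2 + y*log(10)/2 - 2*sin(3*y/2)/3


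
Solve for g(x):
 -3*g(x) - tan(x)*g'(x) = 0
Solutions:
 g(x) = C1/sin(x)^3


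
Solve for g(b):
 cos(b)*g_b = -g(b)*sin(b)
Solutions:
 g(b) = C1*cos(b)


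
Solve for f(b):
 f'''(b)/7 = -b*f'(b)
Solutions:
 f(b) = C1 + Integral(C2*airyai(-7^(1/3)*b) + C3*airybi(-7^(1/3)*b), b)


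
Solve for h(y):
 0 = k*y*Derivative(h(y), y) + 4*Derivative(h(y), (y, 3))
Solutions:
 h(y) = C1 + Integral(C2*airyai(2^(1/3)*y*(-k)^(1/3)/2) + C3*airybi(2^(1/3)*y*(-k)^(1/3)/2), y)


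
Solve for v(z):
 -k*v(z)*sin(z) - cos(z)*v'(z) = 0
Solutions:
 v(z) = C1*exp(k*log(cos(z)))


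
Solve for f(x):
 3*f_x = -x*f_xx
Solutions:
 f(x) = C1 + C2/x^2


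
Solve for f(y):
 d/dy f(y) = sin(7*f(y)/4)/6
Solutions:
 -y/6 + 2*log(cos(7*f(y)/4) - 1)/7 - 2*log(cos(7*f(y)/4) + 1)/7 = C1


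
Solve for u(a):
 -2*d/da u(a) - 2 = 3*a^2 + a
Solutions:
 u(a) = C1 - a^3/2 - a^2/4 - a


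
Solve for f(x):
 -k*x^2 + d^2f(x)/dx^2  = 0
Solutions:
 f(x) = C1 + C2*x + k*x^4/12


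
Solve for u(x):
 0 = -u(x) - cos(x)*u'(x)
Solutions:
 u(x) = C1*sqrt(sin(x) - 1)/sqrt(sin(x) + 1)


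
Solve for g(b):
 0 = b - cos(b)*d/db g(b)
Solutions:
 g(b) = C1 + Integral(b/cos(b), b)


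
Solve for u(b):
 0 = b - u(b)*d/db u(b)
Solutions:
 u(b) = -sqrt(C1 + b^2)
 u(b) = sqrt(C1 + b^2)


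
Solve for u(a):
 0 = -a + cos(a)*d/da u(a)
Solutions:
 u(a) = C1 + Integral(a/cos(a), a)


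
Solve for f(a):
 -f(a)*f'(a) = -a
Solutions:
 f(a) = -sqrt(C1 + a^2)
 f(a) = sqrt(C1 + a^2)


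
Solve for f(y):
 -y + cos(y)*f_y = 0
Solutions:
 f(y) = C1 + Integral(y/cos(y), y)


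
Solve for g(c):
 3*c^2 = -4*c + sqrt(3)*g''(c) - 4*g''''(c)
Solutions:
 g(c) = C1 + C2*c + C3*exp(-3^(1/4)*c/2) + C4*exp(3^(1/4)*c/2) + sqrt(3)*c^4/12 + 2*sqrt(3)*c^3/9 + 4*c^2


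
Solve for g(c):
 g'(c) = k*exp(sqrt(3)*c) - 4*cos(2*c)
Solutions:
 g(c) = C1 + sqrt(3)*k*exp(sqrt(3)*c)/3 - 2*sin(2*c)


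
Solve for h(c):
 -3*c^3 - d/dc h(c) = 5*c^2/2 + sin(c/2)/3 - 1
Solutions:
 h(c) = C1 - 3*c^4/4 - 5*c^3/6 + c + 2*cos(c/2)/3


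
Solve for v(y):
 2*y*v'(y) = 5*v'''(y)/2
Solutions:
 v(y) = C1 + Integral(C2*airyai(10^(2/3)*y/5) + C3*airybi(10^(2/3)*y/5), y)


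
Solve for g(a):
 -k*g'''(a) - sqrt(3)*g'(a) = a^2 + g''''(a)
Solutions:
 g(a) = C1 + C2*exp(-a*(k^2/(k^3 + sqrt(-4*k^6 + (2*k^3 + 27*sqrt(3))^2)/2 + 27*sqrt(3)/2)^(1/3) + k + (k^3 + sqrt(-4*k^6 + (2*k^3 + 27*sqrt(3))^2)/2 + 27*sqrt(3)/2)^(1/3))/3) + C3*exp(a*(-4*k^2/((-1 + sqrt(3)*I)*(k^3 + sqrt(-4*k^6 + (2*k^3 + 27*sqrt(3))^2)/2 + 27*sqrt(3)/2)^(1/3)) - 2*k + (k^3 + sqrt(-4*k^6 + (2*k^3 + 27*sqrt(3))^2)/2 + 27*sqrt(3)/2)^(1/3) - sqrt(3)*I*(k^3 + sqrt(-4*k^6 + (2*k^3 + 27*sqrt(3))^2)/2 + 27*sqrt(3)/2)^(1/3))/6) + C4*exp(a*(4*k^2/((1 + sqrt(3)*I)*(k^3 + sqrt(-4*k^6 + (2*k^3 + 27*sqrt(3))^2)/2 + 27*sqrt(3)/2)^(1/3)) - 2*k + (k^3 + sqrt(-4*k^6 + (2*k^3 + 27*sqrt(3))^2)/2 + 27*sqrt(3)/2)^(1/3) + sqrt(3)*I*(k^3 + sqrt(-4*k^6 + (2*k^3 + 27*sqrt(3))^2)/2 + 27*sqrt(3)/2)^(1/3))/6) - sqrt(3)*a^3/9 + 2*a*k/3


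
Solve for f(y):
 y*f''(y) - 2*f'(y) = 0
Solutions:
 f(y) = C1 + C2*y^3


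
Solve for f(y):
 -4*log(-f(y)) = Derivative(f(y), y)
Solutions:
 -li(-f(y)) = C1 - 4*y


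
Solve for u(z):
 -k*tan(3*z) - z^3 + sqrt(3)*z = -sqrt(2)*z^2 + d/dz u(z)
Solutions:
 u(z) = C1 + k*log(cos(3*z))/3 - z^4/4 + sqrt(2)*z^3/3 + sqrt(3)*z^2/2


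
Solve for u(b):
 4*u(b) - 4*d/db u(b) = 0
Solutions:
 u(b) = C1*exp(b)


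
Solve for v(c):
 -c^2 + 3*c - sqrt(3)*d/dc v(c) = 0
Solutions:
 v(c) = C1 - sqrt(3)*c^3/9 + sqrt(3)*c^2/2


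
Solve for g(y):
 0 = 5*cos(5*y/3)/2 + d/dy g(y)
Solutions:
 g(y) = C1 - 3*sin(5*y/3)/2


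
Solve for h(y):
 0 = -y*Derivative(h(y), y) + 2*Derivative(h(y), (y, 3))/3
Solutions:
 h(y) = C1 + Integral(C2*airyai(2^(2/3)*3^(1/3)*y/2) + C3*airybi(2^(2/3)*3^(1/3)*y/2), y)


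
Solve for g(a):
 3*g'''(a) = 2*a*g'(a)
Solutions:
 g(a) = C1 + Integral(C2*airyai(2^(1/3)*3^(2/3)*a/3) + C3*airybi(2^(1/3)*3^(2/3)*a/3), a)


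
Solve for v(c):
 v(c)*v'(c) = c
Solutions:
 v(c) = -sqrt(C1 + c^2)
 v(c) = sqrt(C1 + c^2)


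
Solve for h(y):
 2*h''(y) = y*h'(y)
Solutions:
 h(y) = C1 + C2*erfi(y/2)


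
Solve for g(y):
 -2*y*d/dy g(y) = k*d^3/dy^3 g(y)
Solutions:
 g(y) = C1 + Integral(C2*airyai(2^(1/3)*y*(-1/k)^(1/3)) + C3*airybi(2^(1/3)*y*(-1/k)^(1/3)), y)


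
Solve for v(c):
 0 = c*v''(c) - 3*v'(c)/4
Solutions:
 v(c) = C1 + C2*c^(7/4)


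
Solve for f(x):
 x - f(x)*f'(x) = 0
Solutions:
 f(x) = -sqrt(C1 + x^2)
 f(x) = sqrt(C1 + x^2)


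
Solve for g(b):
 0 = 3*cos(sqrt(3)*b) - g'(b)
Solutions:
 g(b) = C1 + sqrt(3)*sin(sqrt(3)*b)


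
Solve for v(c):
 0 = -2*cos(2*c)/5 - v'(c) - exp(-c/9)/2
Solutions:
 v(c) = C1 - sin(2*c)/5 + 9*exp(-c/9)/2


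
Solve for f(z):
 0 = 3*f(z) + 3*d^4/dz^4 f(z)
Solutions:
 f(z) = (C1*sin(sqrt(2)*z/2) + C2*cos(sqrt(2)*z/2))*exp(-sqrt(2)*z/2) + (C3*sin(sqrt(2)*z/2) + C4*cos(sqrt(2)*z/2))*exp(sqrt(2)*z/2)


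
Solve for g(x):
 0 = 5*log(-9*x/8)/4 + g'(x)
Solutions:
 g(x) = C1 - 5*x*log(-x)/4 + 5*x*(-2*log(3) + 1 + 3*log(2))/4


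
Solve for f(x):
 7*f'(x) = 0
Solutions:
 f(x) = C1


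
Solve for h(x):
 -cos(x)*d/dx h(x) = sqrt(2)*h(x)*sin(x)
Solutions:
 h(x) = C1*cos(x)^(sqrt(2))


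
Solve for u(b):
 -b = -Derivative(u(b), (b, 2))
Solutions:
 u(b) = C1 + C2*b + b^3/6


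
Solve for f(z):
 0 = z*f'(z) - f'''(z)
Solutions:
 f(z) = C1 + Integral(C2*airyai(z) + C3*airybi(z), z)


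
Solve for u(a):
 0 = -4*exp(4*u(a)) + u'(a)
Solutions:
 u(a) = log(-(-1/(C1 + 16*a))^(1/4))
 u(a) = log(-1/(C1 + 16*a))/4
 u(a) = log(-I*(-1/(C1 + 16*a))^(1/4))
 u(a) = log(I*(-1/(C1 + 16*a))^(1/4))


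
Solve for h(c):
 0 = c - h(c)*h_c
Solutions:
 h(c) = -sqrt(C1 + c^2)
 h(c) = sqrt(C1 + c^2)


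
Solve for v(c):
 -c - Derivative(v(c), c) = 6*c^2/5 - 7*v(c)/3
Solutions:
 v(c) = C1*exp(7*c/3) + 18*c^2/35 + 213*c/245 + 639/1715


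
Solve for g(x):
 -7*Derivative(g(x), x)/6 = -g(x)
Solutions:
 g(x) = C1*exp(6*x/7)


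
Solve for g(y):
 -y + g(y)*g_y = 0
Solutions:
 g(y) = -sqrt(C1 + y^2)
 g(y) = sqrt(C1 + y^2)


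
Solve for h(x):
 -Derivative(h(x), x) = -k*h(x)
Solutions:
 h(x) = C1*exp(k*x)


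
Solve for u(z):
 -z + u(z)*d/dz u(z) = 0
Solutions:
 u(z) = -sqrt(C1 + z^2)
 u(z) = sqrt(C1 + z^2)


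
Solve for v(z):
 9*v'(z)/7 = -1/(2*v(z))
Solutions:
 v(z) = -sqrt(C1 - 7*z)/3
 v(z) = sqrt(C1 - 7*z)/3


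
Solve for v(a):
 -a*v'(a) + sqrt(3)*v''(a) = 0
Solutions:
 v(a) = C1 + C2*erfi(sqrt(2)*3^(3/4)*a/6)


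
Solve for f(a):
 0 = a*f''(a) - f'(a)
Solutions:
 f(a) = C1 + C2*a^2


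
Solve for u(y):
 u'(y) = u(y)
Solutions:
 u(y) = C1*exp(y)


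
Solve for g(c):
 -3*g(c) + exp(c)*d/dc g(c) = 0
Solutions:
 g(c) = C1*exp(-3*exp(-c))


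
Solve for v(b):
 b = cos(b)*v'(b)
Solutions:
 v(b) = C1 + Integral(b/cos(b), b)


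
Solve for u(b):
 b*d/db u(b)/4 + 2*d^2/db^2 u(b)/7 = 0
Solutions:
 u(b) = C1 + C2*erf(sqrt(7)*b/4)


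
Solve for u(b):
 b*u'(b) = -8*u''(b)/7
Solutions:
 u(b) = C1 + C2*erf(sqrt(7)*b/4)


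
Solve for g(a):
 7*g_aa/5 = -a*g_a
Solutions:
 g(a) = C1 + C2*erf(sqrt(70)*a/14)


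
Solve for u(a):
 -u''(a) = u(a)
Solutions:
 u(a) = C1*sin(a) + C2*cos(a)


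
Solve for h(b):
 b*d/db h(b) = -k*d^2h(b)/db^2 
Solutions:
 h(b) = C1 + C2*sqrt(k)*erf(sqrt(2)*b*sqrt(1/k)/2)


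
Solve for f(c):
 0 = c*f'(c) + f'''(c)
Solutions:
 f(c) = C1 + Integral(C2*airyai(-c) + C3*airybi(-c), c)


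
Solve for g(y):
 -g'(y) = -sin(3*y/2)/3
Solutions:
 g(y) = C1 - 2*cos(3*y/2)/9


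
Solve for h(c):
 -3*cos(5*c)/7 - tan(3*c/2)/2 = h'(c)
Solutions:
 h(c) = C1 + log(cos(3*c/2))/3 - 3*sin(5*c)/35


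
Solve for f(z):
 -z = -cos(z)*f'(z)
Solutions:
 f(z) = C1 + Integral(z/cos(z), z)


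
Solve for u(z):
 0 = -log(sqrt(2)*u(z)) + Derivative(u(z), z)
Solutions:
 -2*Integral(1/(2*log(_y) + log(2)), (_y, u(z))) = C1 - z


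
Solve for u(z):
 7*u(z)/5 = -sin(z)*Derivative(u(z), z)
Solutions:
 u(z) = C1*(cos(z) + 1)^(7/10)/(cos(z) - 1)^(7/10)


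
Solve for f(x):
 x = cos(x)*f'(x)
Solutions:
 f(x) = C1 + Integral(x/cos(x), x)


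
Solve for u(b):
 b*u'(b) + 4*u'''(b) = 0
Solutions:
 u(b) = C1 + Integral(C2*airyai(-2^(1/3)*b/2) + C3*airybi(-2^(1/3)*b/2), b)


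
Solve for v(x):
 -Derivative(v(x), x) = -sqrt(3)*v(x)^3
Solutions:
 v(x) = -sqrt(2)*sqrt(-1/(C1 + sqrt(3)*x))/2
 v(x) = sqrt(2)*sqrt(-1/(C1 + sqrt(3)*x))/2


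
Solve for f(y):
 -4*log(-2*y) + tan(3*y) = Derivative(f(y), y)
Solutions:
 f(y) = C1 - 4*y*log(-y) - 4*y*log(2) + 4*y - log(cos(3*y))/3


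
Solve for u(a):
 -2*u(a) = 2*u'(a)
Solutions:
 u(a) = C1*exp(-a)


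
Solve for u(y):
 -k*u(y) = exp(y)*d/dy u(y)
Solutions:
 u(y) = C1*exp(k*exp(-y))


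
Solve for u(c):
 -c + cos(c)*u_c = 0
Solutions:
 u(c) = C1 + Integral(c/cos(c), c)


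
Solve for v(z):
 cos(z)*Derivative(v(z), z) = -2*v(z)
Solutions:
 v(z) = C1*(sin(z) - 1)/(sin(z) + 1)


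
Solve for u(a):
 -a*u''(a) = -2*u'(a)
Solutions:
 u(a) = C1 + C2*a^3


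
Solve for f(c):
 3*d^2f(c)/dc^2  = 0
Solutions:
 f(c) = C1 + C2*c


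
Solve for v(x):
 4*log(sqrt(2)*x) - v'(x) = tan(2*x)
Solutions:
 v(x) = C1 + 4*x*log(x) - 4*x + 2*x*log(2) + log(cos(2*x))/2


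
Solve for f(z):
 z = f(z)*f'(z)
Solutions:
 f(z) = -sqrt(C1 + z^2)
 f(z) = sqrt(C1 + z^2)


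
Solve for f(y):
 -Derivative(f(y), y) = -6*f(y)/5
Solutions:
 f(y) = C1*exp(6*y/5)


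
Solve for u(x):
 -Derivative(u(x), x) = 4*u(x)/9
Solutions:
 u(x) = C1*exp(-4*x/9)


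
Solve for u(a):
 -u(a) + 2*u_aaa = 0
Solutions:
 u(a) = C3*exp(2^(2/3)*a/2) + (C1*sin(2^(2/3)*sqrt(3)*a/4) + C2*cos(2^(2/3)*sqrt(3)*a/4))*exp(-2^(2/3)*a/4)


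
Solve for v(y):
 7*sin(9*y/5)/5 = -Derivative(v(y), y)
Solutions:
 v(y) = C1 + 7*cos(9*y/5)/9


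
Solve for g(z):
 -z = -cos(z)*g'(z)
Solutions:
 g(z) = C1 + Integral(z/cos(z), z)


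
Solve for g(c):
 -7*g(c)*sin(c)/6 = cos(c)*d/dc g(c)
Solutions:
 g(c) = C1*cos(c)^(7/6)


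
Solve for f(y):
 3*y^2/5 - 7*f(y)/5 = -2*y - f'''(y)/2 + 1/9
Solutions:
 f(y) = C3*exp(14^(1/3)*5^(2/3)*y/5) + 3*y^2/7 + 10*y/7 + (C1*sin(14^(1/3)*sqrt(3)*5^(2/3)*y/10) + C2*cos(14^(1/3)*sqrt(3)*5^(2/3)*y/10))*exp(-14^(1/3)*5^(2/3)*y/10) - 5/63


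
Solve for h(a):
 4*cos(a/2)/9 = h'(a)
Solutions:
 h(a) = C1 + 8*sin(a/2)/9


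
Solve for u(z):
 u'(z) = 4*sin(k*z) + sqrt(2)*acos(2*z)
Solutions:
 u(z) = C1 + sqrt(2)*(z*acos(2*z) - sqrt(1 - 4*z^2)/2) + 4*Piecewise((-cos(k*z)/k, Ne(k, 0)), (0, True))


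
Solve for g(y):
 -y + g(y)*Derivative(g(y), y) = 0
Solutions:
 g(y) = -sqrt(C1 + y^2)
 g(y) = sqrt(C1 + y^2)


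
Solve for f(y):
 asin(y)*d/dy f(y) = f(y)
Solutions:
 f(y) = C1*exp(Integral(1/asin(y), y))


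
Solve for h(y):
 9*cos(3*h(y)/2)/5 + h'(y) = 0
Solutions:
 9*y/5 - log(sin(3*h(y)/2) - 1)/3 + log(sin(3*h(y)/2) + 1)/3 = C1


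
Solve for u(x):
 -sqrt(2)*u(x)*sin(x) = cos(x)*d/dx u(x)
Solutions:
 u(x) = C1*cos(x)^(sqrt(2))


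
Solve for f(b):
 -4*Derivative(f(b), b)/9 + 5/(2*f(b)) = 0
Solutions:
 f(b) = -sqrt(C1 + 45*b)/2
 f(b) = sqrt(C1 + 45*b)/2


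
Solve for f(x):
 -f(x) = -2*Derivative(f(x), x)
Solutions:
 f(x) = C1*exp(x/2)


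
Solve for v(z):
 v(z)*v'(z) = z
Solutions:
 v(z) = -sqrt(C1 + z^2)
 v(z) = sqrt(C1 + z^2)


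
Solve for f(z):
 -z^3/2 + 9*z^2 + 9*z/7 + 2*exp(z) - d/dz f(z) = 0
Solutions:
 f(z) = C1 - z^4/8 + 3*z^3 + 9*z^2/14 + 2*exp(z)


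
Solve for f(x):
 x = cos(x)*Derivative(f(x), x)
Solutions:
 f(x) = C1 + Integral(x/cos(x), x)


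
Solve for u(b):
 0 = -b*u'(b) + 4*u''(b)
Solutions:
 u(b) = C1 + C2*erfi(sqrt(2)*b/4)


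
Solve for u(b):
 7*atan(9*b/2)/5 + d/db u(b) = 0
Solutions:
 u(b) = C1 - 7*b*atan(9*b/2)/5 + 7*log(81*b^2 + 4)/45


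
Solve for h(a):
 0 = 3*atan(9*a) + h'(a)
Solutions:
 h(a) = C1 - 3*a*atan(9*a) + log(81*a^2 + 1)/6


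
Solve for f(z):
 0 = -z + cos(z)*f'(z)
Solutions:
 f(z) = C1 + Integral(z/cos(z), z)


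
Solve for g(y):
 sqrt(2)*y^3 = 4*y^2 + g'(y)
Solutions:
 g(y) = C1 + sqrt(2)*y^4/4 - 4*y^3/3


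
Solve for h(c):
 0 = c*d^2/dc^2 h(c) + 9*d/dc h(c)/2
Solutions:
 h(c) = C1 + C2/c^(7/2)


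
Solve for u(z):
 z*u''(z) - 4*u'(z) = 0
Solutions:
 u(z) = C1 + C2*z^5


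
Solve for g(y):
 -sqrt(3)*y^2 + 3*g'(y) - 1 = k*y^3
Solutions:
 g(y) = C1 + k*y^4/12 + sqrt(3)*y^3/9 + y/3


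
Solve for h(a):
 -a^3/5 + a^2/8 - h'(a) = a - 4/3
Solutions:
 h(a) = C1 - a^4/20 + a^3/24 - a^2/2 + 4*a/3


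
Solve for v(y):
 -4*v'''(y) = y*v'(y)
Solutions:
 v(y) = C1 + Integral(C2*airyai(-2^(1/3)*y/2) + C3*airybi(-2^(1/3)*y/2), y)


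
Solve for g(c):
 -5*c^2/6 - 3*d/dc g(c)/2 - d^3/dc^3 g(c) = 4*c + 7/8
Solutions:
 g(c) = C1 + C2*sin(sqrt(6)*c/2) + C3*cos(sqrt(6)*c/2) - 5*c^3/27 - 4*c^2/3 + 17*c/108


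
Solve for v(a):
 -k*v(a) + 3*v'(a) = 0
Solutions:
 v(a) = C1*exp(a*k/3)


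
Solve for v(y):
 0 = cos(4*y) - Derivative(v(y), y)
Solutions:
 v(y) = C1 + sin(4*y)/4


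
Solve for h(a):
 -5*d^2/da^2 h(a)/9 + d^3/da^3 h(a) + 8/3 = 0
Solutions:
 h(a) = C1 + C2*a + C3*exp(5*a/9) + 12*a^2/5


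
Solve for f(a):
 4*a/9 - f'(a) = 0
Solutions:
 f(a) = C1 + 2*a^2/9


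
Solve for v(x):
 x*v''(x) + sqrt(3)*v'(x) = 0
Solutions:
 v(x) = C1 + C2*x^(1 - sqrt(3))


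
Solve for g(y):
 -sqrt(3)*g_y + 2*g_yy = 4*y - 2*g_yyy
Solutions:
 g(y) = C1 + C2*exp(y*(-1 + sqrt(1 + 2*sqrt(3)))/2) + C3*exp(-y*(1 + sqrt(1 + 2*sqrt(3)))/2) - 2*sqrt(3)*y^2/3 - 8*y/3


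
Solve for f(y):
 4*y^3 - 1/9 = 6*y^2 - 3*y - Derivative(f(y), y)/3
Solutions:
 f(y) = C1 - 3*y^4 + 6*y^3 - 9*y^2/2 + y/3


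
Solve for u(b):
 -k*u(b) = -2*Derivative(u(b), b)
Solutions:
 u(b) = C1*exp(b*k/2)


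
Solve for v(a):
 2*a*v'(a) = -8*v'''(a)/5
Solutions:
 v(a) = C1 + Integral(C2*airyai(-10^(1/3)*a/2) + C3*airybi(-10^(1/3)*a/2), a)


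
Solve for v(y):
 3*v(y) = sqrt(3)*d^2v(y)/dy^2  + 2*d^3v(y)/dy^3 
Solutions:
 v(y) = C1*exp(-y*(3^(2/3)/(-sqrt(3) + sqrt(-3 + (54 - sqrt(3))^2) + 54)^(1/3) + 2*sqrt(3) + 3^(1/3)*(-sqrt(3) + sqrt(-3 + (54 - sqrt(3))^2) + 54)^(1/3))/12)*sin(3^(1/6)*y*(-3^(2/3)*(-sqrt(3) + sqrt(-3 + (54 - sqrt(3))^2) + 54)^(1/3) + 3/(-sqrt(3) + sqrt(-3 + (54 - sqrt(3))^2) + 54)^(1/3))/12) + C2*exp(-y*(3^(2/3)/(-sqrt(3) + sqrt(-3 + (54 - sqrt(3))^2) + 54)^(1/3) + 2*sqrt(3) + 3^(1/3)*(-sqrt(3) + sqrt(-3 + (54 - sqrt(3))^2) + 54)^(1/3))/12)*cos(3^(1/6)*y*(-3^(2/3)*(-sqrt(3) + sqrt(-3 + (54 - sqrt(3))^2) + 54)^(1/3) + 3/(-sqrt(3) + sqrt(-3 + (54 - sqrt(3))^2) + 54)^(1/3))/12) + C3*exp(y*(-sqrt(3) + 3^(2/3)/(-sqrt(3) + sqrt(-3 + (54 - sqrt(3))^2) + 54)^(1/3) + 3^(1/3)*(-sqrt(3) + sqrt(-3 + (54 - sqrt(3))^2) + 54)^(1/3))/6)


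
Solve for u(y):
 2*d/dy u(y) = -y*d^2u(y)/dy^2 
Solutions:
 u(y) = C1 + C2/y


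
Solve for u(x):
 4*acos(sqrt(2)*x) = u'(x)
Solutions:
 u(x) = C1 + 4*x*acos(sqrt(2)*x) - 2*sqrt(2)*sqrt(1 - 2*x^2)


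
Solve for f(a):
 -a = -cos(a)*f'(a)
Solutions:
 f(a) = C1 + Integral(a/cos(a), a)


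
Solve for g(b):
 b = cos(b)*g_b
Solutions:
 g(b) = C1 + Integral(b/cos(b), b)


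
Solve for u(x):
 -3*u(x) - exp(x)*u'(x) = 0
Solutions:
 u(x) = C1*exp(3*exp(-x))


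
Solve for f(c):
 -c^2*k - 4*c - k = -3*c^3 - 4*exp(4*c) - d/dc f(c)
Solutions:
 f(c) = C1 - 3*c^4/4 + c^3*k/3 + 2*c^2 + c*k - exp(4*c)


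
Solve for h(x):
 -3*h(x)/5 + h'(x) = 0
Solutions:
 h(x) = C1*exp(3*x/5)


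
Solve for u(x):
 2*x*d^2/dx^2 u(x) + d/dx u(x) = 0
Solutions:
 u(x) = C1 + C2*sqrt(x)


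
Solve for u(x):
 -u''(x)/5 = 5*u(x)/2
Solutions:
 u(x) = C1*sin(5*sqrt(2)*x/2) + C2*cos(5*sqrt(2)*x/2)


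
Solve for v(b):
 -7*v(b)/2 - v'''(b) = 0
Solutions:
 v(b) = C3*exp(-2^(2/3)*7^(1/3)*b/2) + (C1*sin(2^(2/3)*sqrt(3)*7^(1/3)*b/4) + C2*cos(2^(2/3)*sqrt(3)*7^(1/3)*b/4))*exp(2^(2/3)*7^(1/3)*b/4)


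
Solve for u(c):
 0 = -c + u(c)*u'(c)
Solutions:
 u(c) = -sqrt(C1 + c^2)
 u(c) = sqrt(C1 + c^2)


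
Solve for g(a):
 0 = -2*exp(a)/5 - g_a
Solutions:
 g(a) = C1 - 2*exp(a)/5


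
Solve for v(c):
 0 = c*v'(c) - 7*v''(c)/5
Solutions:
 v(c) = C1 + C2*erfi(sqrt(70)*c/14)


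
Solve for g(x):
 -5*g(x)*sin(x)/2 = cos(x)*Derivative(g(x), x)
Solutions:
 g(x) = C1*cos(x)^(5/2)


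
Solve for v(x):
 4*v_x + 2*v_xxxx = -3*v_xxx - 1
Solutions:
 v(x) = C1 + C4*exp(-2*x) - x/4 + (C2*sin(sqrt(15)*x/4) + C3*cos(sqrt(15)*x/4))*exp(x/4)


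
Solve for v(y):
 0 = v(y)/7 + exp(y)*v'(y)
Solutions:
 v(y) = C1*exp(exp(-y)/7)


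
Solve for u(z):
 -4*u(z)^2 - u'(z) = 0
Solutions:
 u(z) = 1/(C1 + 4*z)


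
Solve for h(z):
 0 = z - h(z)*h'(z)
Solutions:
 h(z) = -sqrt(C1 + z^2)
 h(z) = sqrt(C1 + z^2)


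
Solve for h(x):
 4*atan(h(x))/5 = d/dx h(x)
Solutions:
 Integral(1/atan(_y), (_y, h(x))) = C1 + 4*x/5


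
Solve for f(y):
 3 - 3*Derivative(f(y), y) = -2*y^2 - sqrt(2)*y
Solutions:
 f(y) = C1 + 2*y^3/9 + sqrt(2)*y^2/6 + y


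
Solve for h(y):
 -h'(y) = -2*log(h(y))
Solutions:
 li(h(y)) = C1 + 2*y


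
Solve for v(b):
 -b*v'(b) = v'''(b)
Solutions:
 v(b) = C1 + Integral(C2*airyai(-b) + C3*airybi(-b), b)


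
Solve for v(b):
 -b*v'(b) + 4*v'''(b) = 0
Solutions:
 v(b) = C1 + Integral(C2*airyai(2^(1/3)*b/2) + C3*airybi(2^(1/3)*b/2), b)


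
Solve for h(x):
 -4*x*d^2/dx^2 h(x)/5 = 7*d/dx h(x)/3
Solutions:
 h(x) = C1 + C2/x^(23/12)


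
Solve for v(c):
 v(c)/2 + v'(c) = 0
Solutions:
 v(c) = C1*exp(-c/2)


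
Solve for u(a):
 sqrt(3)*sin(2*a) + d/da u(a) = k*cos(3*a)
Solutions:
 u(a) = C1 + k*sin(3*a)/3 + sqrt(3)*cos(2*a)/2


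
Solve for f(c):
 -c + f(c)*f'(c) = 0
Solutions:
 f(c) = -sqrt(C1 + c^2)
 f(c) = sqrt(C1 + c^2)


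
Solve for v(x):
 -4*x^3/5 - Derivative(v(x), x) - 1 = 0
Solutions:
 v(x) = C1 - x^4/5 - x


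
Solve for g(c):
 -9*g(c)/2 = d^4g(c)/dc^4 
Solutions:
 g(c) = (C1*sin(2^(1/4)*sqrt(3)*c/2) + C2*cos(2^(1/4)*sqrt(3)*c/2))*exp(-2^(1/4)*sqrt(3)*c/2) + (C3*sin(2^(1/4)*sqrt(3)*c/2) + C4*cos(2^(1/4)*sqrt(3)*c/2))*exp(2^(1/4)*sqrt(3)*c/2)


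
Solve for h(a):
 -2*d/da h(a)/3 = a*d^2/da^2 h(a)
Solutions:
 h(a) = C1 + C2*a^(1/3)


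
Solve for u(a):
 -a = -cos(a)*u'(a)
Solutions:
 u(a) = C1 + Integral(a/cos(a), a)


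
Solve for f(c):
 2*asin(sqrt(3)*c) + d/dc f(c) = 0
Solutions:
 f(c) = C1 - 2*c*asin(sqrt(3)*c) - 2*sqrt(3)*sqrt(1 - 3*c^2)/3


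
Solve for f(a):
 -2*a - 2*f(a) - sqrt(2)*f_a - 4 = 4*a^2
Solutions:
 f(a) = C1*exp(-sqrt(2)*a) - 2*a^2 - a + 2*sqrt(2)*a - 4 + sqrt(2)/2


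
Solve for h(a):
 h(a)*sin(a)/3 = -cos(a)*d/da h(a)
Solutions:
 h(a) = C1*cos(a)^(1/3)


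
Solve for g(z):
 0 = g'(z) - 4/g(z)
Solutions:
 g(z) = -sqrt(C1 + 8*z)
 g(z) = sqrt(C1 + 8*z)


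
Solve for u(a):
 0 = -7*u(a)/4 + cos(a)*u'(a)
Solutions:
 u(a) = C1*(sin(a) + 1)^(7/8)/(sin(a) - 1)^(7/8)


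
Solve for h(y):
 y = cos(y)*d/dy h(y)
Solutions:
 h(y) = C1 + Integral(y/cos(y), y)


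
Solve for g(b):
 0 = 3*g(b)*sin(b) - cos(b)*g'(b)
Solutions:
 g(b) = C1/cos(b)^3


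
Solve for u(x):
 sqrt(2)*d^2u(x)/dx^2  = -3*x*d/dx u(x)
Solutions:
 u(x) = C1 + C2*erf(2^(1/4)*sqrt(3)*x/2)


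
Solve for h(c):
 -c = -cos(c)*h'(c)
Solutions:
 h(c) = C1 + Integral(c/cos(c), c)


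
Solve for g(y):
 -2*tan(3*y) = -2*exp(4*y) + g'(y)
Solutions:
 g(y) = C1 + exp(4*y)/2 + 2*log(cos(3*y))/3


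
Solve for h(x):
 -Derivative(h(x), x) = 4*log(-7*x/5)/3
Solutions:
 h(x) = C1 - 4*x*log(-x)/3 + 4*x*(-log(7) + 1 + log(5))/3


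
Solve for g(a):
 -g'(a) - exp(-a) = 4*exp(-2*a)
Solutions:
 g(a) = C1 + exp(-a) + 2*exp(-2*a)


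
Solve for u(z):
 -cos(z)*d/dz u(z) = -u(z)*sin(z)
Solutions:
 u(z) = C1/cos(z)


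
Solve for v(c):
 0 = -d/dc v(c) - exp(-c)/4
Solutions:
 v(c) = C1 + exp(-c)/4


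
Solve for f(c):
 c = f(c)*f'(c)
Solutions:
 f(c) = -sqrt(C1 + c^2)
 f(c) = sqrt(C1 + c^2)


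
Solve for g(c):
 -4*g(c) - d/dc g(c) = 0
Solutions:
 g(c) = C1*exp(-4*c)


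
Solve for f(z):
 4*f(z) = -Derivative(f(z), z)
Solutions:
 f(z) = C1*exp(-4*z)


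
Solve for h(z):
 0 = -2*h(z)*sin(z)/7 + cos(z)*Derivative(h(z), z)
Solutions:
 h(z) = C1/cos(z)^(2/7)


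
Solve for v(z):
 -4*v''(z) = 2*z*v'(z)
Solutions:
 v(z) = C1 + C2*erf(z/2)


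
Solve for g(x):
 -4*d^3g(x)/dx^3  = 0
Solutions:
 g(x) = C1 + C2*x + C3*x^2


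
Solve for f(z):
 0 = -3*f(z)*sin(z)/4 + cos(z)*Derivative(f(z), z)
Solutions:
 f(z) = C1/cos(z)^(3/4)


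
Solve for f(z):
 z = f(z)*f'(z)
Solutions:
 f(z) = -sqrt(C1 + z^2)
 f(z) = sqrt(C1 + z^2)


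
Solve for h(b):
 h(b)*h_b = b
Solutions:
 h(b) = -sqrt(C1 + b^2)
 h(b) = sqrt(C1 + b^2)


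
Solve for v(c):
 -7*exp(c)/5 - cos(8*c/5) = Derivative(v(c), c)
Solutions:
 v(c) = C1 - 7*exp(c)/5 - 5*sin(8*c/5)/8


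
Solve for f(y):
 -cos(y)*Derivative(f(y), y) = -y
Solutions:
 f(y) = C1 + Integral(y/cos(y), y)


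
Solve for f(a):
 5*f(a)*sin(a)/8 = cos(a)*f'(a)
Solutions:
 f(a) = C1/cos(a)^(5/8)


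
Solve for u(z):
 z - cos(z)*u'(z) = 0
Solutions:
 u(z) = C1 + Integral(z/cos(z), z)


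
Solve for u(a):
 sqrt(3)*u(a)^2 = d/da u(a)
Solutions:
 u(a) = -1/(C1 + sqrt(3)*a)


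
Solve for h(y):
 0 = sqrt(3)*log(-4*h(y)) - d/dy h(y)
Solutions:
 -sqrt(3)*Integral(1/(log(-_y) + 2*log(2)), (_y, h(y)))/3 = C1 - y


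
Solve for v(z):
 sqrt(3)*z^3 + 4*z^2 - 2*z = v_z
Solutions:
 v(z) = C1 + sqrt(3)*z^4/4 + 4*z^3/3 - z^2


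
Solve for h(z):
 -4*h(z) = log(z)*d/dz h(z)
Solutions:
 h(z) = C1*exp(-4*li(z))


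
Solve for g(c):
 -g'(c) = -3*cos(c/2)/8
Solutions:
 g(c) = C1 + 3*sin(c/2)/4


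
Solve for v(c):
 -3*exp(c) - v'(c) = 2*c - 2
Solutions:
 v(c) = C1 - c^2 + 2*c - 3*exp(c)


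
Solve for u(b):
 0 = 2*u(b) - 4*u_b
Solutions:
 u(b) = C1*exp(b/2)


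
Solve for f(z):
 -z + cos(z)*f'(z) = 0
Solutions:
 f(z) = C1 + Integral(z/cos(z), z)


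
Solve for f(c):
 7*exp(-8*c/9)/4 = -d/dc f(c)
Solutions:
 f(c) = C1 + 63*exp(-8*c/9)/32


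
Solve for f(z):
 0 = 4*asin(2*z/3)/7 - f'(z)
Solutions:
 f(z) = C1 + 4*z*asin(2*z/3)/7 + 2*sqrt(9 - 4*z^2)/7


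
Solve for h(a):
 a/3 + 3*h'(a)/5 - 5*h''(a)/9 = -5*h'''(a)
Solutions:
 h(a) = C1 - 5*a^2/18 - 125*a/243 + (C2*sin(sqrt(947)*a/90) + C3*cos(sqrt(947)*a/90))*exp(a/18)


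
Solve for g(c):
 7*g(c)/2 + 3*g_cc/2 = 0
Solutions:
 g(c) = C1*sin(sqrt(21)*c/3) + C2*cos(sqrt(21)*c/3)


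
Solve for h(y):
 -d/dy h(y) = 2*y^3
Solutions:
 h(y) = C1 - y^4/2


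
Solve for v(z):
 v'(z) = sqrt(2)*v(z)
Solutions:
 v(z) = C1*exp(sqrt(2)*z)


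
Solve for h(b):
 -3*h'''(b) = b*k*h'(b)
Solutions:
 h(b) = C1 + Integral(C2*airyai(3^(2/3)*b*(-k)^(1/3)/3) + C3*airybi(3^(2/3)*b*(-k)^(1/3)/3), b)


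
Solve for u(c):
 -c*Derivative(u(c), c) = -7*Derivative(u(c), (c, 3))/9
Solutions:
 u(c) = C1 + Integral(C2*airyai(21^(2/3)*c/7) + C3*airybi(21^(2/3)*c/7), c)


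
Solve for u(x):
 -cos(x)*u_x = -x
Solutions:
 u(x) = C1 + Integral(x/cos(x), x)


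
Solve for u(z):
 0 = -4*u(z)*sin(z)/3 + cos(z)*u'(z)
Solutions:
 u(z) = C1/cos(z)^(4/3)


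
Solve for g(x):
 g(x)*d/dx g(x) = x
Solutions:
 g(x) = -sqrt(C1 + x^2)
 g(x) = sqrt(C1 + x^2)


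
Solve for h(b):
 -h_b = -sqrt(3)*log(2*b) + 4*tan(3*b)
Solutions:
 h(b) = C1 + sqrt(3)*b*(log(b) - 1) + sqrt(3)*b*log(2) + 4*log(cos(3*b))/3


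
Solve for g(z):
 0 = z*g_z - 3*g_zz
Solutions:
 g(z) = C1 + C2*erfi(sqrt(6)*z/6)


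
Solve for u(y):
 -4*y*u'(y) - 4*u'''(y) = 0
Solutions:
 u(y) = C1 + Integral(C2*airyai(-y) + C3*airybi(-y), y)


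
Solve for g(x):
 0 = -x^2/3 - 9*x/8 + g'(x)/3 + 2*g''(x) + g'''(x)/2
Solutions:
 g(x) = C1 + C2*exp(x*(-2 + sqrt(30)/3)) + C3*exp(-x*(sqrt(30)/3 + 2)) + x^3/3 - 69*x^2/16 + 195*x/4


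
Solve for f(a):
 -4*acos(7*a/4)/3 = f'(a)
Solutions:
 f(a) = C1 - 4*a*acos(7*a/4)/3 + 4*sqrt(16 - 49*a^2)/21


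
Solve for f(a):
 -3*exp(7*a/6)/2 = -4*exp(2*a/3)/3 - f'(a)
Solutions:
 f(a) = C1 + 9*exp(7*a/6)/7 - 2*exp(2*a/3)


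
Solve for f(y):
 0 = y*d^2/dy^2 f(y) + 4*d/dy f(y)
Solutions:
 f(y) = C1 + C2/y^3


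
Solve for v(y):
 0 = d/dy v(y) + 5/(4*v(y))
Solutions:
 v(y) = -sqrt(C1 - 10*y)/2
 v(y) = sqrt(C1 - 10*y)/2


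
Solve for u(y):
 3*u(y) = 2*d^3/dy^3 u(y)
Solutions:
 u(y) = C3*exp(2^(2/3)*3^(1/3)*y/2) + (C1*sin(2^(2/3)*3^(5/6)*y/4) + C2*cos(2^(2/3)*3^(5/6)*y/4))*exp(-2^(2/3)*3^(1/3)*y/4)


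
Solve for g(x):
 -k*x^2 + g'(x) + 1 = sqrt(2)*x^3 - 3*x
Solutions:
 g(x) = C1 + k*x^3/3 + sqrt(2)*x^4/4 - 3*x^2/2 - x


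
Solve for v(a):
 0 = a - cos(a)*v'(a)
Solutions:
 v(a) = C1 + Integral(a/cos(a), a)


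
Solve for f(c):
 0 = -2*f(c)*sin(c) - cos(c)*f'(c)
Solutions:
 f(c) = C1*cos(c)^2


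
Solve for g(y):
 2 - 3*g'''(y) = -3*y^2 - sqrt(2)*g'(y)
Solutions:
 g(y) = C1 + C2*exp(-2^(1/4)*sqrt(3)*y/3) + C3*exp(2^(1/4)*sqrt(3)*y/3) - sqrt(2)*y^3/2 - 9*y - sqrt(2)*y


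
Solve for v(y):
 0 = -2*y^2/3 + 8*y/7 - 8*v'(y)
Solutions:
 v(y) = C1 - y^3/36 + y^2/14


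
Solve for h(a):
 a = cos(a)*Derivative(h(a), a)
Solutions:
 h(a) = C1 + Integral(a/cos(a), a)


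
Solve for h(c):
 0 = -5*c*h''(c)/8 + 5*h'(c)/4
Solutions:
 h(c) = C1 + C2*c^3


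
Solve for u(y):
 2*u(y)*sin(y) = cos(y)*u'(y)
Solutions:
 u(y) = C1/cos(y)^2


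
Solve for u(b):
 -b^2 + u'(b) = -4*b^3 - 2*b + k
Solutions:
 u(b) = C1 - b^4 + b^3/3 - b^2 + b*k


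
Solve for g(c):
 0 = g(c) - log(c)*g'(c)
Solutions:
 g(c) = C1*exp(li(c))


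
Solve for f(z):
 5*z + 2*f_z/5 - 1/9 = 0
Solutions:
 f(z) = C1 - 25*z^2/4 + 5*z/18


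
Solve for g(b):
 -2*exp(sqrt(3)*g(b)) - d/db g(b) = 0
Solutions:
 g(b) = sqrt(3)*(2*log(1/(C1 + 2*b)) - log(3))/6


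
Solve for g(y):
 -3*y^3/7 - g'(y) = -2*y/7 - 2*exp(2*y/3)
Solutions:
 g(y) = C1 - 3*y^4/28 + y^2/7 + 3*exp(2*y/3)


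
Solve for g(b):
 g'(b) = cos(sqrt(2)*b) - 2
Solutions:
 g(b) = C1 - 2*b + sqrt(2)*sin(sqrt(2)*b)/2


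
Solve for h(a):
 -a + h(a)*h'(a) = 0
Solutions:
 h(a) = -sqrt(C1 + a^2)
 h(a) = sqrt(C1 + a^2)


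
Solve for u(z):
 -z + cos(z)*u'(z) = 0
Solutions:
 u(z) = C1 + Integral(z/cos(z), z)


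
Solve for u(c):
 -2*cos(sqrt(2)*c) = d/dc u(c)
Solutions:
 u(c) = C1 - sqrt(2)*sin(sqrt(2)*c)


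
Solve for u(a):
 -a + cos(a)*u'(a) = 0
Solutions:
 u(a) = C1 + Integral(a/cos(a), a)


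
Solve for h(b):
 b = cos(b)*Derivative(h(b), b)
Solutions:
 h(b) = C1 + Integral(b/cos(b), b)


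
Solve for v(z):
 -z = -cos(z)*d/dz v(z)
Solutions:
 v(z) = C1 + Integral(z/cos(z), z)


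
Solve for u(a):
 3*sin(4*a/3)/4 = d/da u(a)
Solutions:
 u(a) = C1 - 9*cos(4*a/3)/16


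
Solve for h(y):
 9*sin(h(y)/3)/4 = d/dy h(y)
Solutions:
 -9*y/4 + 3*log(cos(h(y)/3) - 1)/2 - 3*log(cos(h(y)/3) + 1)/2 = C1


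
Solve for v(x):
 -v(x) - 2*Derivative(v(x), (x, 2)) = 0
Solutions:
 v(x) = C1*sin(sqrt(2)*x/2) + C2*cos(sqrt(2)*x/2)


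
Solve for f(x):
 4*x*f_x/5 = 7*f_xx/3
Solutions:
 f(x) = C1 + C2*erfi(sqrt(210)*x/35)


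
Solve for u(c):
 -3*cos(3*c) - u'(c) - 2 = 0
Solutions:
 u(c) = C1 - 2*c - sin(3*c)


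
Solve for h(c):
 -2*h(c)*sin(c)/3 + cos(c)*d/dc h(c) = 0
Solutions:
 h(c) = C1/cos(c)^(2/3)


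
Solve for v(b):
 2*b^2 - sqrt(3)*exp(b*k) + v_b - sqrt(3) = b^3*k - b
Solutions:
 v(b) = C1 + b^4*k/4 - 2*b^3/3 - b^2/2 + sqrt(3)*b + sqrt(3)*exp(b*k)/k


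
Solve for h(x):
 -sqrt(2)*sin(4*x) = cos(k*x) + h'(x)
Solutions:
 h(x) = C1 + sqrt(2)*cos(4*x)/4 - sin(k*x)/k


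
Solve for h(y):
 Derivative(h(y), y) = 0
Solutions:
 h(y) = C1


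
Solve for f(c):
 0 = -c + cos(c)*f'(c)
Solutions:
 f(c) = C1 + Integral(c/cos(c), c)


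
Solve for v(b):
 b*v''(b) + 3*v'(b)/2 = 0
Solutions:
 v(b) = C1 + C2/sqrt(b)


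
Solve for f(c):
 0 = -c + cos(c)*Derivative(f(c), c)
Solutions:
 f(c) = C1 + Integral(c/cos(c), c)


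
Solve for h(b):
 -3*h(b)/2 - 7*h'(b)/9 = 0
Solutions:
 h(b) = C1*exp(-27*b/14)


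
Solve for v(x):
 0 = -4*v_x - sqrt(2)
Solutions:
 v(x) = C1 - sqrt(2)*x/4


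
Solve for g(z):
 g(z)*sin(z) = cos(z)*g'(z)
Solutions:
 g(z) = C1/cos(z)


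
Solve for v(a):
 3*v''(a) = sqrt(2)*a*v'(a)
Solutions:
 v(a) = C1 + C2*erfi(2^(3/4)*sqrt(3)*a/6)


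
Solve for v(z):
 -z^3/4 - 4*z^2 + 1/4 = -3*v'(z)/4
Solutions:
 v(z) = C1 + z^4/12 + 16*z^3/9 - z/3


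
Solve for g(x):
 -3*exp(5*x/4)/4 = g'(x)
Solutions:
 g(x) = C1 - 3*exp(5*x/4)/5


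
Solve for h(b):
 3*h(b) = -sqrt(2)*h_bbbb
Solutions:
 h(b) = (C1*sin(2^(3/8)*3^(1/4)*b/2) + C2*cos(2^(3/8)*3^(1/4)*b/2))*exp(-2^(3/8)*3^(1/4)*b/2) + (C3*sin(2^(3/8)*3^(1/4)*b/2) + C4*cos(2^(3/8)*3^(1/4)*b/2))*exp(2^(3/8)*3^(1/4)*b/2)


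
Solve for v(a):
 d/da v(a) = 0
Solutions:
 v(a) = C1


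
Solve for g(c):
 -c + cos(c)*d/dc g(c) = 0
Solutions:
 g(c) = C1 + Integral(c/cos(c), c)


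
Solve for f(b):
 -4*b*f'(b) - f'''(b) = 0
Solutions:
 f(b) = C1 + Integral(C2*airyai(-2^(2/3)*b) + C3*airybi(-2^(2/3)*b), b)


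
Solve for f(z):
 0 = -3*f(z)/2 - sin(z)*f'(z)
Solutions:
 f(z) = C1*(cos(z) + 1)^(3/4)/(cos(z) - 1)^(3/4)


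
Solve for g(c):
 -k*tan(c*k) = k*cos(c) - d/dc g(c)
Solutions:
 g(c) = C1 + k*Piecewise((sin(c) + log(tan(c*k)^2 + 1)/(2*k), Ne(k, 0)), (sin(c), True))


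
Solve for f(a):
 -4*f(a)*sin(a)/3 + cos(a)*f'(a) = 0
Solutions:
 f(a) = C1/cos(a)^(4/3)


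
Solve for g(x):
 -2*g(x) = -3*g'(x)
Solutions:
 g(x) = C1*exp(2*x/3)


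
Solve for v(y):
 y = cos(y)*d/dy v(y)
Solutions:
 v(y) = C1 + Integral(y/cos(y), y)


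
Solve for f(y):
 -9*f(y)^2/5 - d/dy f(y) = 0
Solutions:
 f(y) = 5/(C1 + 9*y)


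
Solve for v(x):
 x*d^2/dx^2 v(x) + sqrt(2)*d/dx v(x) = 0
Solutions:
 v(x) = C1 + C2*x^(1 - sqrt(2))


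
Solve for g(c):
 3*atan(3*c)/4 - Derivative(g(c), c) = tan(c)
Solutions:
 g(c) = C1 + 3*c*atan(3*c)/4 - log(9*c^2 + 1)/8 + log(cos(c))


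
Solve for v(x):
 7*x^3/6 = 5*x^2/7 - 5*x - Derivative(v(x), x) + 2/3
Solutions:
 v(x) = C1 - 7*x^4/24 + 5*x^3/21 - 5*x^2/2 + 2*x/3


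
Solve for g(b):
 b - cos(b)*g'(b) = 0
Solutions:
 g(b) = C1 + Integral(b/cos(b), b)


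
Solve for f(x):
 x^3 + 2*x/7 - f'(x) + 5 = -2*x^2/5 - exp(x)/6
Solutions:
 f(x) = C1 + x^4/4 + 2*x^3/15 + x^2/7 + 5*x + exp(x)/6


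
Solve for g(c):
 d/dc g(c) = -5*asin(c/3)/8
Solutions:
 g(c) = C1 - 5*c*asin(c/3)/8 - 5*sqrt(9 - c^2)/8


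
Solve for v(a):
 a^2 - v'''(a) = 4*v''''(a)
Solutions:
 v(a) = C1 + C2*a + C3*a^2 + C4*exp(-a/4) + a^5/60 - a^4/3 + 16*a^3/3


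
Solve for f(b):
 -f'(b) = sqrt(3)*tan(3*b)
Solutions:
 f(b) = C1 + sqrt(3)*log(cos(3*b))/3


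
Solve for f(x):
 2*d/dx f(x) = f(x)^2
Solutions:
 f(x) = -2/(C1 + x)


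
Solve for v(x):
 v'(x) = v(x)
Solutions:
 v(x) = C1*exp(x)


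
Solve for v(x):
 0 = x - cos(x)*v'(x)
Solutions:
 v(x) = C1 + Integral(x/cos(x), x)


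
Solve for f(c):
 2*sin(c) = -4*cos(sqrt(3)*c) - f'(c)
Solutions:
 f(c) = C1 - 4*sqrt(3)*sin(sqrt(3)*c)/3 + 2*cos(c)


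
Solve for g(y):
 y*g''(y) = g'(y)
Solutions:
 g(y) = C1 + C2*y^2


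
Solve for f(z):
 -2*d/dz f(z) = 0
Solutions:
 f(z) = C1


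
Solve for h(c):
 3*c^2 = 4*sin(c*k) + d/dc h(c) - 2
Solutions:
 h(c) = C1 + c^3 + 2*c + 4*cos(c*k)/k


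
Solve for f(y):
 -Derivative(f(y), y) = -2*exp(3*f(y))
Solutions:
 f(y) = log(-1/(C1 + 6*y))/3
 f(y) = log((-1/(C1 + 2*y))^(1/3)*(-3^(2/3) - 3*3^(1/6)*I)/6)
 f(y) = log((-1/(C1 + 2*y))^(1/3)*(-3^(2/3) + 3*3^(1/6)*I)/6)


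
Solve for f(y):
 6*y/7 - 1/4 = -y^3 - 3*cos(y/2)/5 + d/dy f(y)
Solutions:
 f(y) = C1 + y^4/4 + 3*y^2/7 - y/4 + 6*sin(y/2)/5


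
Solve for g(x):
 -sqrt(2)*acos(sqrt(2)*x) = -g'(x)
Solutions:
 g(x) = C1 + sqrt(2)*(x*acos(sqrt(2)*x) - sqrt(2)*sqrt(1 - 2*x^2)/2)


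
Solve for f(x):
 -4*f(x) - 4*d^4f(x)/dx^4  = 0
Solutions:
 f(x) = (C1*sin(sqrt(2)*x/2) + C2*cos(sqrt(2)*x/2))*exp(-sqrt(2)*x/2) + (C3*sin(sqrt(2)*x/2) + C4*cos(sqrt(2)*x/2))*exp(sqrt(2)*x/2)


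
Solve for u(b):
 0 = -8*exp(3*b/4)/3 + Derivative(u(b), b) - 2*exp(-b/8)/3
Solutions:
 u(b) = C1 + 32*exp(3*b/4)/9 - 16*exp(-b/8)/3


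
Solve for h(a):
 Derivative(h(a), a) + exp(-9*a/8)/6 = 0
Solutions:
 h(a) = C1 + 4*exp(-9*a/8)/27


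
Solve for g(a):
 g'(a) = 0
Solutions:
 g(a) = C1


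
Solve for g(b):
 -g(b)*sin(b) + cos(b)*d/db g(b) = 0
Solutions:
 g(b) = C1/cos(b)


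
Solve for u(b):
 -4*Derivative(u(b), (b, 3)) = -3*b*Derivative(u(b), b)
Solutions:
 u(b) = C1 + Integral(C2*airyai(6^(1/3)*b/2) + C3*airybi(6^(1/3)*b/2), b)


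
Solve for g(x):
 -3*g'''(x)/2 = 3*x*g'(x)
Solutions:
 g(x) = C1 + Integral(C2*airyai(-2^(1/3)*x) + C3*airybi(-2^(1/3)*x), x)


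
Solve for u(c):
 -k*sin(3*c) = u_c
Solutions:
 u(c) = C1 + k*cos(3*c)/3


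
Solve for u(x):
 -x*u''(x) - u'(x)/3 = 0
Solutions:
 u(x) = C1 + C2*x^(2/3)


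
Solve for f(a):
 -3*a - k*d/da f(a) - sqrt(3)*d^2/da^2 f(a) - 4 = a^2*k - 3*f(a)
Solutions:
 f(a) = C1*exp(sqrt(3)*a*(-k + sqrt(k^2 + 12*sqrt(3)))/6) + C2*exp(-sqrt(3)*a*(k + sqrt(k^2 + 12*sqrt(3)))/6) + a^2*k/3 + 2*a*k^2/9 + a + 2*k^3/27 + k/3 + 2*sqrt(3)*k/9 + 4/3


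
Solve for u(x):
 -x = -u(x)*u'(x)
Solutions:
 u(x) = -sqrt(C1 + x^2)
 u(x) = sqrt(C1 + x^2)
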